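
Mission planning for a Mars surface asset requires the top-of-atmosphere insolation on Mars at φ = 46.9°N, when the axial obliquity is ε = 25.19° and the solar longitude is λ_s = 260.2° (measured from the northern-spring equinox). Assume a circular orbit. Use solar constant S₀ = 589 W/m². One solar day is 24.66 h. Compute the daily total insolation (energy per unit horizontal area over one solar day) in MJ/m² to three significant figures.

3.60 MJ/m²

Solar declination: sin δ = sin ε · sin λ_s = sin 25.19° × sin 260.2° = -0.41941, so δ = -24.797°.
cos H₀ = −tan(+46.9°) tan(-24.797°) = 0.4937, H₀ = 1.0544 rad.
Bracket: H₀ sin φ sin δ + cos φ cos δ sin H₀ = 1.0544×0.73016×-0.41941 + 0.68327×0.90780×0.86962 = -0.322896 + 0.539401 = 0.216505.
Q̄ = (S₀/π) × [bracket] = (589/π) × 0.216505 = 40.591 W/m².
Daily total = Q̄ × 24.66 h × 3600 s/h = 40.591 × 24.66 × 3600 / 10⁶ = 3.604 MJ/m².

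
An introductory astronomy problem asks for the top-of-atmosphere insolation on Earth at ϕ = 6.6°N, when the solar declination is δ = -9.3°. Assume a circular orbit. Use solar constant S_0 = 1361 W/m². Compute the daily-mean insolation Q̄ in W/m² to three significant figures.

Q̄ ≈ 412 W/m²

cos h₀ = −tan(+6.6°) tan(-9.300°) = 0.0189, h₀ = 1.5518 rad.
Bracket: h₀ sin ϕ sin δ + cos ϕ cos δ sin h₀ = 1.5518×0.11494×-0.16160 + 0.99337×0.98686×0.99982 = -0.028824 + 0.980141 = 0.951317.
Q̄ = (S_0/π) × [bracket] = (1361/π) × 0.951317 = 412.1 W/m².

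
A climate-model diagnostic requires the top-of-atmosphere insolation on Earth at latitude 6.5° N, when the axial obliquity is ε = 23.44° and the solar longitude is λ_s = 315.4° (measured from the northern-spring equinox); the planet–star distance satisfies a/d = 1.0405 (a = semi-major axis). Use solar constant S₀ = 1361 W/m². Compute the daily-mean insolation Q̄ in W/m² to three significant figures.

Solar declination: sin δ = sin ε · sin λ_s = sin 23.44° × sin 315.4° = -0.27931, so δ = -16.219°.
cos H₀ = −tan(+6.5°) tan(-16.219°) = 0.0331, H₀ = 1.5376 rad.
Bracket: H₀ sin φ sin δ + cos φ cos δ sin H₀ = 1.5376×0.11320×-0.27931 + 0.99357×0.96020×0.99945 = -0.048616 + 0.953501 = 0.904885.
Inverse-square distance factor (a/d)² = 1.0405² = 1.082640.
Q̄ = (S₀/π) × 1.082640 × [bracket] = (1361/π) × 1.082640 × 0.904885 = 424.4 W/m².

Q̄ ≈ 424 W/m²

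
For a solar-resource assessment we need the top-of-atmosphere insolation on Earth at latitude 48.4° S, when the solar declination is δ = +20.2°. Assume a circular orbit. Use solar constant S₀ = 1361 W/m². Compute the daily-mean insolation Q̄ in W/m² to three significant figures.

Q̄ ≈ 118 W/m²

cos H₀ = −tan(-48.4°) tan(+20.200°) = 0.4144, H₀ = 1.1435 rad.
Bracket: H₀ sin φ sin δ + cos φ cos δ sin H₀ = 1.1435×-0.74780×0.34530 + 0.66393×0.93849×0.91009 = -0.295269 + 0.567069 = 0.271800.
Q̄ = (S₀/π) × [bracket] = (1361/π) × 0.271800 = 117.7 W/m².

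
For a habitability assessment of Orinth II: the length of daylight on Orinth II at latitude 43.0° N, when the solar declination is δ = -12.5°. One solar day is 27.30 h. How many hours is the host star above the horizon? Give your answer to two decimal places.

cos H₀ = −tan φ · tan δ = −tan(+43.0°) × tan(-12.500°) = 0.2067, so H₀ = 1.3626 rad = 78.07°.
Daylight = 2H₀/(2π) × 27.30 h = (1.3626/π) × 27.30 = 11.84 h.

11.84 h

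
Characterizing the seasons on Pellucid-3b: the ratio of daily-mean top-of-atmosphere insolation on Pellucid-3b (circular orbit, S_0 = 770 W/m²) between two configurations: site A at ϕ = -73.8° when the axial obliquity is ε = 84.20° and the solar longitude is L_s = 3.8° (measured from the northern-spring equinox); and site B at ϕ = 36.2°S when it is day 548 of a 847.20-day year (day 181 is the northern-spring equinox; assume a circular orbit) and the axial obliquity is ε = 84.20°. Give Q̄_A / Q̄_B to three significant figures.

Q̄_A / Q̄_B ≈ 0.465

— Configuration A (ϕ=-73.8°):
Solar declination: sin δ = sin ε · sin L_s = sin 84.20° × sin 3.8° = 0.06593, so δ = +3.781°.
cos h₀ = −tan(-73.8°) tan(+3.781°) = 0.2274, h₀ = 1.3413 rad.
Bracket: h₀ sin ϕ sin δ + cos ϕ cos δ sin h₀ = 1.3413×-0.96029×0.06593 + 0.27899×0.99782×0.97379 = -0.084920 + 0.271085 = 0.186165.
Q̄ = (S_0/π) × [bracket] = (770/π) × 0.186165 = 45.629 W/m².
— Configuration B (ϕ=-36.2°):
Solar longitude: L_s = 360° × (548 − 181)/847.20 = 155.949°.
sin δ = sin 84.20° × sin 155.949° = 0.40546, so δ = +23.920°.
cos h₀ = −tan(-36.2°) tan(+23.920°) = 0.3246, h₀ = 1.2402 rad.
Bracket: h₀ sin ϕ sin δ + cos ϕ cos δ sin h₀ = 1.2402×-0.59061×0.40546 + 0.80696×0.91411×0.94584 = -0.296989 + 0.697699 = 0.400710.
Q̄ = (S_0/π) × [bracket] = (770/π) × 0.400710 = 98.213 W/m².
Ratio Q̄_A / Q̄_B = 45.629 / 98.213 = 0.4646.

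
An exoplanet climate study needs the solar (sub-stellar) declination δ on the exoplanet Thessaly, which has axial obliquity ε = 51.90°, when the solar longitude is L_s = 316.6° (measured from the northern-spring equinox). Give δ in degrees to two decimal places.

δ = -32.73°

sin δ = sin ε · sin L_s = sin 51.90° × sin 316.6° = -0.540693.
δ = arcsin(-0.540693) = -32.73°.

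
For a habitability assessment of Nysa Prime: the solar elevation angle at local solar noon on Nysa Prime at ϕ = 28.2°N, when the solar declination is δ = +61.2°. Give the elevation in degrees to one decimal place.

At local noon the hour angle is zero, so the zenith angle equals |ϕ − δ| = |+28.2° − (+61.200°)| = 33.000°.
Elevation = 90° − 33.000° = 57.0°.

57.0°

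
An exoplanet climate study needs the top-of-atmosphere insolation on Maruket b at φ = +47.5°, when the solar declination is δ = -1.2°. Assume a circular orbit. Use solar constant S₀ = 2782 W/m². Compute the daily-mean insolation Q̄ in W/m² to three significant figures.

cos H₀ = −tan(+47.5°) tan(-1.200°) = 0.0229, H₀ = 1.5479 rad.
Bracket: H₀ sin φ sin δ + cos φ cos δ sin H₀ = 1.5479×0.73728×-0.02094 + 0.67559×0.99978×0.99974 = -0.023897 + 0.675266 = 0.651369.
Q̄ = (S₀/π) × [bracket] = (2782/π) × 0.651369 = 576.8 W/m².

Q̄ ≈ 577 W/m²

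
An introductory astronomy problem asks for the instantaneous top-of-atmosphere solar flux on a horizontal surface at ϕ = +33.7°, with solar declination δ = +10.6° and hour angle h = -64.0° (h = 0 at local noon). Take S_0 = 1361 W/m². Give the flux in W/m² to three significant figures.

627 W/m²

cos θ_z = sin ϕ sin δ + cos ϕ cos δ cos h = 0.102064 + 0.358481 = 0.460545.
Flux = S_0 · cos θ_z = 1361 × 0.460545 = 626.8 W/m².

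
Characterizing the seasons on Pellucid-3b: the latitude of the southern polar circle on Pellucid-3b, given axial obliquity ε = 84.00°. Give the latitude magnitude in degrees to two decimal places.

6.00°

The polar circle is the lowest latitude that experiences at least one full rotation of continuous darkness at the northern-summer solstice; it lies at |ϕ| = 90° − ε = 90° − 84.00° = 6.00°.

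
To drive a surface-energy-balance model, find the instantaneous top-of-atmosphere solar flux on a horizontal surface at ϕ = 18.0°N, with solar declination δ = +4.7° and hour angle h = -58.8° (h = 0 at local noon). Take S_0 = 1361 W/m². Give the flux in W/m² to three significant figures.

cos θ_z = sin ϕ sin δ + cos ϕ cos δ cos h = 0.025320 + 0.491016 = 0.516336.
Flux = S_0 · cos θ_z = 1361 × 0.516336 = 702.7 W/m².

703 W/m²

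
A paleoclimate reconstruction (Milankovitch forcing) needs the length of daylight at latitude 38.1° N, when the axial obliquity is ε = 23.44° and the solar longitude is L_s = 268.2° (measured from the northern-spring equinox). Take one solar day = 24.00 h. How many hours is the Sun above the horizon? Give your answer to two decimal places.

9.35 h

Solar declination: sin δ = sin ε · sin L_s = sin 23.44° × sin 268.2° = -0.39759, so δ = -23.428°.
cos h₀ = −tan ϕ · tan δ = −tan(+38.1°) × tan(-23.428°) = 0.3398, so h₀ = 1.2241 rad = 70.14°.
Daylight = 2h₀/(2π) × 24.00 h = (1.2241/π) × 24.00 = 9.35 h.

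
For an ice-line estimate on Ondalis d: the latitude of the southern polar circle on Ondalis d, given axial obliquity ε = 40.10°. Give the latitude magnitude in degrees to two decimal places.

49.90°

The polar circle is the lowest latitude that experiences at least one full rotation of continuous darkness at the northern-summer solstice; it lies at |φ| = 90° − ε = 90° − 40.10° = 49.90°.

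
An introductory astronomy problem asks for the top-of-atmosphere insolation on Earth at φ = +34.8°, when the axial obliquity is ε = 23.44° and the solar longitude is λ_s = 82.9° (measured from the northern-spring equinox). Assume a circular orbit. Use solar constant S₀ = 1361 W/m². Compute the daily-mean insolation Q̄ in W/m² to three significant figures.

Q̄ ≈ 495 W/m²

Solar declination: sin δ = sin ε · sin λ_s = sin 23.44° × sin 82.9° = 0.39474, so δ = +23.250°.
cos H₀ = −tan(+34.8°) tan(+23.250°) = -0.2986, H₀ = 1.8740 rad.
Bracket: H₀ sin φ sin δ + cos φ cos δ sin H₀ = 1.8740×0.57071×0.39474 + 0.82115×0.91879×0.95438 = 0.422179 + 0.720046 = 1.142225.
Q̄ = (S₀/π) × [bracket] = (1361/π) × 1.142225 = 494.8 W/m².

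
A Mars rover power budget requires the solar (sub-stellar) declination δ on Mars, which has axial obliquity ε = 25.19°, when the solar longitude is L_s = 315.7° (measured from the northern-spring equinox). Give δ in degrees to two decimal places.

δ = -17.29°

sin δ = sin ε · sin L_s = sin 25.19° × sin 315.7° = -0.297260.
δ = arcsin(-0.297260) = -17.29°.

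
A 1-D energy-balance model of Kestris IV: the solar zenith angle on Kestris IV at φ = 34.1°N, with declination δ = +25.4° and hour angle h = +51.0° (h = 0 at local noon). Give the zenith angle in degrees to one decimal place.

cos θ_z = sin φ sin δ + cos φ cos δ cos h = 0.240478 + 0.470742 = 0.711220.
θ_z = arccos(0.711220) = 44.7°.

θ_z = 44.7°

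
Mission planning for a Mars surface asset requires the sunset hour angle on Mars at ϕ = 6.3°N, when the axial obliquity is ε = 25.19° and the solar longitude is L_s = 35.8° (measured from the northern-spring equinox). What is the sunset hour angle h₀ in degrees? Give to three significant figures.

Solar declination: sin δ = sin ε · sin L_s = sin 25.19° × sin 35.8° = 0.24897, so δ = +14.417°.
cos h₀ = −tan ϕ · tan δ = −tan(+6.3°) × tan(+14.417°) = -0.0284, so h₀ = 1.5992 rad = 91.63°.

h₀ = 91.6°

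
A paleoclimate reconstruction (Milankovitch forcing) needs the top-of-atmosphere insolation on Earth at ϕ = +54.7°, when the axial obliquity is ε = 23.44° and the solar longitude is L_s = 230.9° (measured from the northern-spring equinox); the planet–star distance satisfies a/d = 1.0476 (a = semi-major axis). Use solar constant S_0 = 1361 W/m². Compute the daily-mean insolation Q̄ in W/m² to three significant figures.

Q̄ ≈ 101 W/m²

Solar declination: sin δ = sin ε · sin L_s = sin 23.44° × sin 230.9° = -0.30870, so δ = -17.981°.
cos h₀ = −tan(+54.7°) tan(-17.981°) = 0.4584, h₀ = 1.0946 rad.
Bracket: h₀ sin ϕ sin δ + cos ϕ cos δ sin h₀ = 1.0946×0.81614×-0.30870 + 0.57786×0.95116×0.88875 = -0.275776 + 0.488490 = 0.212714.
Inverse-square distance factor (a/d)² = 1.0476² = 1.097466.
Q̄ = (S_0/π) × 1.097466 × [bracket] = (1361/π) × 1.097466 × 0.212714 = 101.1 W/m².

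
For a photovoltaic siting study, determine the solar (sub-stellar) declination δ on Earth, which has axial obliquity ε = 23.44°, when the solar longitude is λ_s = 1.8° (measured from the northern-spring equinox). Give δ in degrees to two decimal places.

δ = +0.72°

sin δ = sin ε · sin λ_s = sin 23.44° × sin 1.8° = 0.012495.
δ = arcsin(0.012495) = +0.72°.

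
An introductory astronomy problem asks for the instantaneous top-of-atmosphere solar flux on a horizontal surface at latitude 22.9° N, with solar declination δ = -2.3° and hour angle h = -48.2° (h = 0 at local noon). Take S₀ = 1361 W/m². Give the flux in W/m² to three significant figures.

814 W/m²

cos θ_z = sin φ sin δ + cos φ cos δ cos h = -0.015616 + 0.613505 = 0.597889.
Flux = S₀ · cos θ_z = 1361 × 0.597889 = 813.7 W/m².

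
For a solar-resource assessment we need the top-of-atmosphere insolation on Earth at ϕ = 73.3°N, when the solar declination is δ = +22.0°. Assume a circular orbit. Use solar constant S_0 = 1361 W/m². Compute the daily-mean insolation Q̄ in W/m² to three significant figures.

cos h₀ = −tan(+73.3°) tan(+22.000°) = -1.3467 ≤ −1 ⇒ polar day, h₀ = π.
Bracket: h₀ sin ϕ sin δ + cos ϕ cos δ sin h₀ = 3.1416×0.95782×0.37461 + 0.28736×0.92718×0.00000 = 1.127234 + 0.000000 = 1.127234.
Q̄ = (S_0/π) × [bracket] = (1361/π) × 1.127234 = 488.3 W/m².

Q̄ ≈ 488 W/m²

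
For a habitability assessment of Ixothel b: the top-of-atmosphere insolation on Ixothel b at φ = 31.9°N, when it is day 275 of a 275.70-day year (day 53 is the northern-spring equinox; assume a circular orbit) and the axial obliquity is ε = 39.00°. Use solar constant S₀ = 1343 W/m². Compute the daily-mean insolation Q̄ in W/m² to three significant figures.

Solar longitude: λ_s = 360° × (275 − 53)/275.70 = 289.880°.
sin δ = sin 39.00° × sin 289.880° = -0.59182, so δ = -36.286°.
cos H₀ = −tan(+31.9°) tan(-36.286°) = 0.4570, H₀ = 1.0962 rad.
Bracket: H₀ sin φ sin δ + cos φ cos δ sin H₀ = 1.0962×0.52844×-0.59182 + 0.84897×0.80607×0.88947 = -0.342827 + 0.608690 = 0.265863.
Q̄ = (S₀/π) × [bracket] = (1343/π) × 0.265863 = 113.7 W/m².

Q̄ ≈ 114 W/m²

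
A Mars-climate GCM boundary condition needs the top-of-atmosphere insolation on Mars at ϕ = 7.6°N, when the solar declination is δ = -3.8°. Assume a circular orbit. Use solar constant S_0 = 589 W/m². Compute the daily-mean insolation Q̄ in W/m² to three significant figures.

Q̄ ≈ 183 W/m²

cos h₀ = −tan(+7.6°) tan(-3.800°) = 0.0089, h₀ = 1.5619 rad.
Bracket: h₀ sin ϕ sin δ + cos ϕ cos δ sin h₀ = 1.5619×0.13226×-0.06627 + 0.99122×0.99780×0.99996 = -0.013690 + 0.989000 = 0.975310.
Q̄ = (S_0/π) × [bracket] = (589/π) × 0.975310 = 182.9 W/m².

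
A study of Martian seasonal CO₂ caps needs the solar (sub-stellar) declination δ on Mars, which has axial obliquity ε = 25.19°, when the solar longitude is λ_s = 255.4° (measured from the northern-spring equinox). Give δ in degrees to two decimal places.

sin δ = sin ε · sin λ_s = sin 25.19° × sin 255.4° = -0.411878.
δ = arcsin(-0.411878) = -24.32°.

δ = -24.32°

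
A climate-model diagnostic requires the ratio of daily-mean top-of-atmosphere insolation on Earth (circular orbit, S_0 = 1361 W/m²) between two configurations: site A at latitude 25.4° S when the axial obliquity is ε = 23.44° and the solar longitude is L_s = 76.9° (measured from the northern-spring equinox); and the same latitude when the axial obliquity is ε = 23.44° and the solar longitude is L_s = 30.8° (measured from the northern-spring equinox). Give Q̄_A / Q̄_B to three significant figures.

Q̄_A / Q̄_B ≈ 0.783

— Configuration A (ϕ=-25.4°):
Solar declination: sin δ = sin ε · sin L_s = sin 23.44° × sin 76.9° = 0.38744, so δ = +22.795°.
cos h₀ = −tan(-25.4°) tan(+22.795°) = 0.1996, h₀ = 1.3699 rad.
Bracket: h₀ sin ϕ sin δ + cos ϕ cos δ sin h₀ = 1.3699×-0.42894×0.38744 + 0.90334×0.92190×0.97989 = -0.227662 + 0.816042 = 0.588380.
Q̄ = (S_0/π) × [bracket] = (1361/π) × 0.588380 = 254.90 W/m².
— Configuration B (ϕ=-25.4°):
Solar declination: sin δ = sin ε · sin L_s = sin 23.44° × sin 30.8° = 0.20368, so δ = +11.753°.
cos h₀ = −tan(-25.4°) tan(+11.753°) = 0.0988, h₀ = 1.4718 rad.
Bracket: h₀ sin ϕ sin δ + cos ϕ cos δ sin h₀ = 1.4718×-0.42894×0.20368 + 0.90334×0.97904×0.99511 = -0.128586 + 0.880081 = 0.751495.
Q̄ = (S_0/π) × [bracket] = (1361/π) × 0.751495 = 325.56 W/m².
Ratio Q̄_A / Q̄_B = 254.90 / 325.56 = 0.7830.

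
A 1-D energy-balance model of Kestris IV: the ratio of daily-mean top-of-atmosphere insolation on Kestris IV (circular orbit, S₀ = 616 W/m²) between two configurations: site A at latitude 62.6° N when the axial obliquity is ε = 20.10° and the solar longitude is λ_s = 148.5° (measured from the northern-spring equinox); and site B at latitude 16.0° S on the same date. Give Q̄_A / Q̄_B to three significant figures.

— Configuration A (φ=+62.6°):
Solar declination: sin δ = sin ε · sin λ_s = sin 20.10° × sin 148.5° = 0.17956, so δ = +10.344°.
cos H₀ = −tan(+62.6°) tan(+10.344°) = -0.3521, H₀ = 1.9306 rad.
Bracket: H₀ sin φ sin δ + cos φ cos δ sin H₀ = 1.9306×0.88782×0.17956 + 0.46020×0.98375×0.93595 = 0.307770 + 0.423725 = 0.731495.
Q̄ = (S₀/π) × [bracket] = (616/π) × 0.731495 = 143.43 W/m².
— Configuration B (φ=-16.0°):
cos H₀ = −tan(-16.0°) tan(+10.344°) = 0.0523, H₀ = 1.5184 rad.
Bracket: H₀ sin φ sin δ + cos φ cos δ sin H₀ = 1.5184×-0.27564×0.17956 + 0.96126×0.98375×0.99863 = -0.075152 + 0.944344 = 0.869192.
Q̄ = (S₀/π) × [bracket] = (616/π) × 0.869192 = 170.43 W/m².
Ratio Q̄_A / Q̄_B = 143.43 / 170.43 = 0.8416.

Q̄_A / Q̄_B ≈ 0.842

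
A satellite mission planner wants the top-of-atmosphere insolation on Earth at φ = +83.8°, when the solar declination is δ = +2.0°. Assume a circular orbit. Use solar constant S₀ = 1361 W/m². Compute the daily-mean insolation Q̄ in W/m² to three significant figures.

cos H₀ = −tan(+83.8°) tan(+2.000°) = -0.3215, H₀ = 1.8981 rad.
Bracket: H₀ sin φ sin δ + cos φ cos δ sin H₀ = 1.8981×0.99415×0.03490 + 0.10800×0.99939×0.94693 = 0.065856 + 0.102206 = 0.168062.
Q̄ = (S₀/π) × [bracket] = (1361/π) × 0.168062 = 72.81 W/m².

Q̄ ≈ 72.8 W/m²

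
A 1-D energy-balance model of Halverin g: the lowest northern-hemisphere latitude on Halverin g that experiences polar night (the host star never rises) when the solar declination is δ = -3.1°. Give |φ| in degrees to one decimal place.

|φ| = 86.9°

Polar night requires cos H₀ = −tan φ tan δ ≥ 1, i.e. tan φ tan δ ≤ −1.
The boundary is |tan φ| · |tan δ| = 1, so |φ| = 90° − |δ| = 90° − 3.1° = 86.9° in the northern hemisphere.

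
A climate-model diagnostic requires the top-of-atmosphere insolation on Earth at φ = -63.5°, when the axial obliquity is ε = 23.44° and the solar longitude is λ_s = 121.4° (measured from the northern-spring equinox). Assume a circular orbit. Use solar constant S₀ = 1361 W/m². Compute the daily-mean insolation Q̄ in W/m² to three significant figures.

Solar declination: sin δ = sin ε · sin λ_s = sin 23.44° × sin 121.4° = 0.33953, so δ = +19.848°.
cos H₀ = −tan(-63.5°) tan(+19.848°) = 0.7240, H₀ = 0.7612 rad.
Bracket: H₀ sin φ sin δ + cos φ cos δ sin H₀ = 0.7612×-0.89493×0.33953 + 0.44620×0.94059×0.68979 = -0.231295 + 0.289499 = 0.058204.
Q̄ = (S₀/π) × [bracket] = (1361/π) × 0.058204 = 25.22 W/m².

Q̄ ≈ 25.2 W/m²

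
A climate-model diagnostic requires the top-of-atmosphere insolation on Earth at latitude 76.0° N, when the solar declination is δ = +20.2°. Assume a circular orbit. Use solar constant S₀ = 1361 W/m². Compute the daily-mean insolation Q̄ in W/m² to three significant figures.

cos H₀ = −tan(+76.0°) tan(+20.200°) = -1.4757 ≤ −1 ⇒ polar day, H₀ = π.
Bracket: H₀ sin φ sin δ + cos φ cos δ sin H₀ = 3.1416×0.97030×0.34530 + 0.24192×0.93849×0.00000 = 1.052576 + 0.000000 = 1.052576.
Q̄ = (S₀/π) × [bracket] = (1361/π) × 1.052576 = 456.0 W/m².

Q̄ ≈ 456 W/m²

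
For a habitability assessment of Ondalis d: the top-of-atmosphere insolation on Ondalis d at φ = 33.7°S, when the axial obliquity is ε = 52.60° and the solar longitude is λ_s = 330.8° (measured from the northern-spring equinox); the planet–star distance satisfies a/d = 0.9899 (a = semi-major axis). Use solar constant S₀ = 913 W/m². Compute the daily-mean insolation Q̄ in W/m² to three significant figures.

Solar declination: sin δ = sin ε · sin λ_s = sin 52.60° × sin 330.8° = -0.38756, so δ = -22.803°.
cos H₀ = −tan(-33.7°) tan(-22.803°) = -0.2804, H₀ = 1.8550 rad.
Bracket: H₀ sin φ sin δ + cos φ cos δ sin H₀ = 1.8550×-0.55484×-0.38756 + 0.83195×0.92184×0.95989 = 0.398888 + 0.736163 = 1.135051.
Inverse-square distance factor (a/d)² = 0.9899² = 0.979902.
Q̄ = (S₀/π) × 0.979902 × [bracket] = (913/π) × 0.979902 × 1.135051 = 323.2 W/m².

Q̄ ≈ 323 W/m²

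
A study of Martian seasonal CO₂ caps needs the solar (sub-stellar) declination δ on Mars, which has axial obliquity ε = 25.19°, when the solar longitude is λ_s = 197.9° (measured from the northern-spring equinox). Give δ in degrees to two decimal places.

δ = -7.52°

sin δ = sin ε · sin λ_s = sin 25.19° × sin 197.9° = -0.130818.
δ = arcsin(-0.130818) = -7.52°.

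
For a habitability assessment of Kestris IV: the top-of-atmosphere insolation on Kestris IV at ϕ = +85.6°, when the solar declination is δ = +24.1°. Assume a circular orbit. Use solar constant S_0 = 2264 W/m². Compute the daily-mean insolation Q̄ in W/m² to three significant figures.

cos h₀ = −tan(+85.6°) tan(+24.100°) = -5.8135 ≤ −1 ⇒ polar day, h₀ = π.
Bracket: h₀ sin ϕ sin δ + cos ϕ cos δ sin h₀ = 3.1416×0.99705×0.40833 + 0.07672×0.91283×0.00000 = 1.279025 + 0.000000 = 1.279025.
Q̄ = (S_0/π) × [bracket] = (2264/π) × 1.279025 = 921.7 W/m².

Q̄ ≈ 922 W/m²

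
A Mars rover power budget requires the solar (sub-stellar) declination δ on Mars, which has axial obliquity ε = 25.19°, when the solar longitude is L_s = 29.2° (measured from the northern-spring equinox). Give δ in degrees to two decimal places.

sin δ = sin ε · sin L_s = sin 25.19° × sin 29.2° = 0.207643.
δ = arcsin(0.207643) = +11.98°.

δ = +11.98°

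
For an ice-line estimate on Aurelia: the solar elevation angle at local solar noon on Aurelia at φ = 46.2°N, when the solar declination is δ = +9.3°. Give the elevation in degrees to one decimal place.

53.1°

At local noon the hour angle is zero, so the zenith angle equals |φ − δ| = |+46.2° − (+9.300°)| = 36.900°.
Elevation = 90° − 36.900° = 53.1°.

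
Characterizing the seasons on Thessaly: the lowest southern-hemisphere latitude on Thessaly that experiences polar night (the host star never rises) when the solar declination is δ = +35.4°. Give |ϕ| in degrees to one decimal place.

Polar night requires cos h₀ = −tan ϕ tan δ ≥ 1, i.e. tan ϕ tan δ ≤ −1.
The boundary is |tan ϕ| · |tan δ| = 1, so |ϕ| = 90° − |δ| = 90° − 35.4° = 54.6° in the southern hemisphere.

|ϕ| = 54.6°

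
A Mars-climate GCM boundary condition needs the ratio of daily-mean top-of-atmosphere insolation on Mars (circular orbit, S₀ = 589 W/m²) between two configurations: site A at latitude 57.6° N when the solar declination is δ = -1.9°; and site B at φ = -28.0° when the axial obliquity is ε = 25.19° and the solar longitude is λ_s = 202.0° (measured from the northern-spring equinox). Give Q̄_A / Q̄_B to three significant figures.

— Configuration A (φ=+57.6°):
cos H₀ = −tan(+57.6°) tan(-1.900°) = 0.0523, H₀ = 1.5185 rad.
Bracket: H₀ sin φ sin δ + cos φ cos δ sin H₀ = 1.5185×0.84433×-0.03316 + 0.53583×0.99945×0.99863 = -0.042515 + 0.534802 = 0.492287.
Q̄ = (S₀/π) × [bracket] = (589/π) × 0.492287 = 92.296 W/m².
— Configuration B (φ=-28.0°):
Solar declination: sin δ = sin ε · sin λ_s = sin 25.19° × sin 202.0° = -0.15944, so δ = -9.174°.
cos H₀ = −tan(-28.0°) tan(-9.174°) = -0.0859, H₀ = 1.6568 rad.
Bracket: H₀ sin φ sin δ + cos φ cos δ sin H₀ = 1.6568×-0.46947×-0.15944 + 0.88295×0.98721×0.99631 = 0.124015 + 0.868441 = 0.992456.
Q̄ = (S₀/π) × [bracket] = (589/π) × 0.992456 = 186.07 W/m².
Ratio Q̄_A / Q̄_B = 92.296 / 186.07 = 0.4960.

Q̄_A / Q̄_B ≈ 0.496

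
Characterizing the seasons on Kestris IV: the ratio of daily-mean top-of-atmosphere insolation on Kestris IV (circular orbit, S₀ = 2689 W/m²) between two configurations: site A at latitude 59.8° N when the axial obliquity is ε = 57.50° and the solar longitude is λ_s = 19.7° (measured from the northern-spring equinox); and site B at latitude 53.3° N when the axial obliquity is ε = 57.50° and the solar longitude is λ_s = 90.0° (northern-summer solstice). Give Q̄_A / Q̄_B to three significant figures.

— Configuration A (φ=+59.8°):
Solar declination: sin δ = sin ε · sin λ_s = sin 57.50° × sin 19.7° = 0.28430, so δ = +16.517°.
cos H₀ = −tan(+59.8°) tan(+16.517°) = -0.5095, H₀ = 2.1054 rad.
Bracket: H₀ sin φ sin δ + cos φ cos δ sin H₀ = 2.1054×0.86427×0.28430 + 0.50302×0.95873×0.86047 = 0.517322 + 0.414971 = 0.932293.
Q̄ = (S₀/π) × [bracket] = (2689/π) × 0.932293 = 797.98 W/m².
— Configuration B (φ=+53.3°):
Solar declination: sin δ = sin ε · sin λ_s = sin 57.50° × sin 90.0° = 0.84339, so δ = +57.500°.
cos H₀ = −tan(+53.3°) tan(+57.500°) = -2.1059 ≤ −1 ⇒ polar day, H₀ = π.
Bracket: H₀ sin φ sin δ + cos φ cos δ sin H₀ = 3.1416×0.80178×0.84339 + 0.59763×0.53730×0.00000 = 2.124391 + 0.000000 = 2.124391.
Q̄ = (S₀/π) × [bracket] = (2689/π) × 2.124391 = 1818.3 W/m².
Ratio Q̄_A / Q̄_B = 797.98 / 1818.3 = 0.4389.

Q̄_A / Q̄_B ≈ 0.439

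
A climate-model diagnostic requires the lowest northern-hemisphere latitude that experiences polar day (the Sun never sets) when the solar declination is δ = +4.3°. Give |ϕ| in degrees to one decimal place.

|ϕ| = 85.7°

Polar day requires cos h₀ = −tan ϕ tan δ ≤ −1, i.e. tan ϕ tan δ ≥ 1.
The boundary is |tan ϕ| · |tan δ| = 1, so |ϕ| = 90° − |δ| = 90° − 4.3° = 85.7° in the northern hemisphere.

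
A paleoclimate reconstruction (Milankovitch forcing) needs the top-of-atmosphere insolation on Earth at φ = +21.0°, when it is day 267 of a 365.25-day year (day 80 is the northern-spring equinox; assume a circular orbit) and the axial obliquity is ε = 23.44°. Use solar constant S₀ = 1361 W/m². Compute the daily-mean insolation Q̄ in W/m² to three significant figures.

Q̄ ≈ 397 W/m²

Solar longitude: λ_s = 360° × (267 − 80)/365.25 = 184.312°.
sin δ = sin 23.44° × sin 184.312° = -0.02991, so δ = -1.714°.
cos H₀ = −tan(+21.0°) tan(-1.714°) = 0.0115, H₀ = 1.5593 rad.
Bracket: H₀ sin φ sin δ + cos φ cos δ sin H₀ = 1.5593×0.35837×-0.02991 + 0.93358×0.99955×0.99993 = -0.016714 + 0.933095 = 0.916381.
Q̄ = (S₀/π) × [bracket] = (1361/π) × 0.916381 = 397.0 W/m².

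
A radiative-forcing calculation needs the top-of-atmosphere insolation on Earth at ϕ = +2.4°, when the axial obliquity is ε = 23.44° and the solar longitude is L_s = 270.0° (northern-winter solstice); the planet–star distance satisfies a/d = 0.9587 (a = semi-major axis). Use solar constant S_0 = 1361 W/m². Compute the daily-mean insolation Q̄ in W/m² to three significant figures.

Q̄ ≈ 355 W/m²

Solar declination: sin δ = sin ε · sin L_s = sin 23.44° × sin 270.0° = -0.39779, so δ = -23.440°.
cos h₀ = −tan(+2.4°) tan(-23.440°) = 0.0182, h₀ = 1.5526 rad.
Bracket: h₀ sin ϕ sin δ + cos ϕ cos δ sin h₀ = 1.5526×0.04188×-0.39779 + 0.99912×0.91748×0.99983 = -0.025865 + 0.916517 = 0.890652.
Inverse-square distance factor (a/d)² = 0.9587² = 0.919106.
Q̄ = (S_0/π) × 0.919106 × [bracket] = (1361/π) × 0.919106 × 0.890652 = 354.6 W/m².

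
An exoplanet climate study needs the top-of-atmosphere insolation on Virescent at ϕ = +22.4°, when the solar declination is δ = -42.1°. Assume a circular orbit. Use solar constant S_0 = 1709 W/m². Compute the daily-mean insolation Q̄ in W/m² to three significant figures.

cos h₀ = −tan(+22.4°) tan(-42.100°) = 0.3724, h₀ = 1.1892 rad.
Bracket: h₀ sin ϕ sin δ + cos ϕ cos δ sin h₀ = 1.1892×0.38107×-0.67043 + 0.92455×0.74198×0.92806 = -0.303818 + 0.636647 = 0.332829.
Q̄ = (S_0/π) × [bracket] = (1709/π) × 0.332829 = 181.1 W/m².

Q̄ ≈ 181 W/m²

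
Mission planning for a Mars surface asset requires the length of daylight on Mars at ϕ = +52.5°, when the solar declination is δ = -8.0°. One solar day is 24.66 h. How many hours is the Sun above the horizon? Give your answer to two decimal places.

cos h₀ = −tan ϕ · tan δ = −tan(+52.5°) × tan(-8.000°) = 0.1832, so h₀ = 1.3866 rad = 79.45°.
Daylight = 2h₀/(2π) × 24.66 h = (1.3866/π) × 24.66 = 10.88 h.

10.88 h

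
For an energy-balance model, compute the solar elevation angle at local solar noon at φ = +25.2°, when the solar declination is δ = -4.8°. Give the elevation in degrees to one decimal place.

60.0°

At local noon the hour angle is zero, so the zenith angle equals |φ − δ| = |+25.2° − (-4.800°)| = 30.000°.
Elevation = 90° − 30.000° = 60.0°.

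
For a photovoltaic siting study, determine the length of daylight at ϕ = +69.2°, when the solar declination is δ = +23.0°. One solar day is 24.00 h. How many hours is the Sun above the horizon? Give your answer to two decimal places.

Sunrise equation: cos h₀ = −tan ϕ · tan δ = -1.1174 ≤ −1, so the Sun never sets (polar day) and h₀ = π.
Daylight = 2h₀/(2π) × 24.00 h = (3.1416/π) × 24.00 = 24.00 h.

24.00 h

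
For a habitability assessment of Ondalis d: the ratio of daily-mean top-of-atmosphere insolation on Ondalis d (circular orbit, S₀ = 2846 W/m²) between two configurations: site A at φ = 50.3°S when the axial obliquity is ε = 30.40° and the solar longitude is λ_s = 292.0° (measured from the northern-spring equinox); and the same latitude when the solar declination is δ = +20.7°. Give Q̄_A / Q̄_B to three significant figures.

— Configuration A (φ=-50.3°):
Solar declination: sin δ = sin ε · sin λ_s = sin 30.40° × sin 292.0° = -0.46919, so δ = -27.981°.
cos H₀ = −tan(-50.3°) tan(-27.981°) = -0.6399, H₀ = 2.2652 rad.
Bracket: H₀ sin φ sin δ + cos φ cos δ sin H₀ = 2.2652×-0.76940×-0.46919 + 0.63877×0.88310×0.76842 = 0.817725 + 0.433464 = 1.251189.
Q̄ = (S₀/π) × [bracket] = (2846/π) × 1.251189 = 1133.5 W/m².
— Configuration B (φ=-50.3°):
cos H₀ = −tan(-50.3°) tan(+20.700°) = 0.4551, H₀ = 1.0983 rad.
Bracket: H₀ sin φ sin δ + cos φ cos δ sin H₀ = 1.0983×-0.76940×0.35347 + 0.63877×0.93544×0.89042 = -0.298693 + 0.532054 = 0.233361.
Q̄ = (S₀/π) × [bracket] = (2846/π) × 0.233361 = 211.40 W/m².
Ratio Q̄_A / Q̄_B = 1133.5 / 211.40 = 5.362.

Q̄_A / Q̄_B ≈ 5.36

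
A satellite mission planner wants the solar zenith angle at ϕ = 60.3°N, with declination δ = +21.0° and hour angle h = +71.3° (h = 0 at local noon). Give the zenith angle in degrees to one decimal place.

θ_z = 62.6°

cos θ_z = sin ϕ sin δ + cos ϕ cos δ cos h = 0.311290 + 0.148300 = 0.459590.
θ_z = arccos(0.459590) = 62.6°.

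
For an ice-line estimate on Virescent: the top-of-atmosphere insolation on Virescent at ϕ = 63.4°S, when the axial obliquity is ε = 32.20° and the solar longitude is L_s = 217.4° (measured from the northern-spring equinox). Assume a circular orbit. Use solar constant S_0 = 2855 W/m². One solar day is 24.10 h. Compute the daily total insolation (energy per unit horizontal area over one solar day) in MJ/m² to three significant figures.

77.4 MJ/m²

Solar declination: sin δ = sin ε · sin L_s = sin 32.20° × sin 217.4° = -0.32366, so δ = -18.884°.
cos h₀ = −tan(-63.4°) tan(-18.884°) = -0.6831, h₀ = 2.3228 rad.
Bracket: h₀ sin ϕ sin δ + cos ϕ cos δ sin h₀ = 2.3228×-0.89415×-0.32366 + 0.44776×0.94617×0.73033 = 0.672220 + 0.309409 = 0.981629.
Q̄ = (S_0/π) × [bracket] = (2855/π) × 0.981629 = 892.08 W/m².
Daily total = Q̄ × 24.10 h × 3600 s/h = 892.08 × 24.10 × 3600 / 10⁶ = 77.40 MJ/m².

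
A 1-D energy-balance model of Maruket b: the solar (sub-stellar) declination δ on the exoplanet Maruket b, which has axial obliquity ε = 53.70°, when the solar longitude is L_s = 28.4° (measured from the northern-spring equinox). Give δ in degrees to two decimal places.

δ = +22.54°

sin δ = sin ε · sin L_s = sin 53.70° × sin 28.4° = 0.383319.
δ = arcsin(0.383319) = +22.54°.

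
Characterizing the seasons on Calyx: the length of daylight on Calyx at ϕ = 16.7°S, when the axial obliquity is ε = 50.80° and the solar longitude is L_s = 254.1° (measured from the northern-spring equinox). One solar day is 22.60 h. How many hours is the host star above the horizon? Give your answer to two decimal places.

13.76 h

Solar declination: sin δ = sin ε · sin L_s = sin 50.80° × sin 254.1° = -0.74530, so δ = -48.185°.
cos h₀ = −tan ϕ · tan δ = −tan(-16.7°) × tan(-48.185°) = -0.3354, so h₀ = 1.9128 rad = 109.59°.
Daylight = 2h₀/(2π) × 22.60 h = (1.9128/π) × 22.60 = 13.76 h.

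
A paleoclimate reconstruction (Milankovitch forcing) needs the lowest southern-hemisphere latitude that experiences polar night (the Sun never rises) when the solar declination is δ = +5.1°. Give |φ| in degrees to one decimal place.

Polar night requires cos H₀ = −tan φ tan δ ≥ 1, i.e. tan φ tan δ ≤ −1.
The boundary is |tan φ| · |tan δ| = 1, so |φ| = 90° − |δ| = 90° − 5.1° = 84.9° in the southern hemisphere.

|φ| = 84.9°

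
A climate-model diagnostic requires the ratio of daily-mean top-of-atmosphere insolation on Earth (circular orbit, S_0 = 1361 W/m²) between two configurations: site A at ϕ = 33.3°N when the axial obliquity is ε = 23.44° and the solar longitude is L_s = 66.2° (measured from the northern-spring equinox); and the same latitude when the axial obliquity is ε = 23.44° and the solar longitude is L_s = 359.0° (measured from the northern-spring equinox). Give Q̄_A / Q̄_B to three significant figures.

Q̄_A / Q̄_B ≈ 1.35

— Configuration A (ϕ=+33.3°):
Solar declination: sin δ = sin ε · sin L_s = sin 23.44° × sin 66.2° = 0.36396, so δ = +21.344°.
cos h₀ = −tan(+33.3°) tan(+21.344°) = -0.2567, h₀ = 1.8304 rad.
Bracket: h₀ sin ϕ sin δ + cos ϕ cos δ sin h₀ = 1.8304×0.54902×0.36396 + 0.83581×0.93141×0.96650 = 0.365753 + 0.752403 = 1.118156.
Q̄ = (S_0/π) × [bracket] = (1361/π) × 1.118156 = 484.41 W/m².
— Configuration B (ϕ=+33.3°):
Solar declination: sin δ = sin ε · sin L_s = sin 23.44° × sin 359.0° = -0.00694, so δ = -0.398°.
cos h₀ = −tan(+33.3°) tan(-0.398°) = 0.0046, h₀ = 1.5662 rad.
Bracket: h₀ sin ϕ sin δ + cos ϕ cos δ sin h₀ = 1.5662×0.54902×-0.00694 + 0.83581×0.99998×0.99999 = -0.005968 + 0.835785 = 0.829817.
Q̄ = (S_0/π) × [bracket] = (1361/π) × 0.829817 = 359.49 W/m².
Ratio Q̄_A / Q̄_B = 484.41 / 359.49 = 1.347.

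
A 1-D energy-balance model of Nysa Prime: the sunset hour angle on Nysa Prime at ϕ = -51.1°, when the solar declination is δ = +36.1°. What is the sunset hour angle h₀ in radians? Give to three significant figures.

cos h₀ = −tan ϕ · tan δ = −tan(-51.1°) × tan(+36.100°) = 0.9037, so h₀ = 0.4424 rad = 25.35°.

h₀ = 0.442 rad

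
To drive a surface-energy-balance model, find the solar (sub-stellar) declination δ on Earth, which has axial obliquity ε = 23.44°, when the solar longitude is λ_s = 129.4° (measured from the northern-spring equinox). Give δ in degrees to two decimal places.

δ = +17.90°

sin δ = sin ε · sin λ_s = sin 23.44° × sin 129.4° = 0.307385.
δ = arcsin(0.307385) = +17.90°.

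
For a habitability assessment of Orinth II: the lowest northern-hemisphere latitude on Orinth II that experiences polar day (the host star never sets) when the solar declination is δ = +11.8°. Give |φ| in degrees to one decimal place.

|φ| = 78.2°

Polar day requires cos H₀ = −tan φ tan δ ≤ −1, i.e. tan φ tan δ ≥ 1.
The boundary is |tan φ| · |tan δ| = 1, so |φ| = 90° − |δ| = 90° − 11.8° = 78.2° in the northern hemisphere.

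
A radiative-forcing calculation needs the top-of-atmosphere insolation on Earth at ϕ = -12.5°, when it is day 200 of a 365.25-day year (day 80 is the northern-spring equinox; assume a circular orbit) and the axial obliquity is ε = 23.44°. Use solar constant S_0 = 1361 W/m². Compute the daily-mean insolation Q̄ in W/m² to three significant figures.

Q̄ ≈ 346 W/m²

Solar longitude: L_s = 360° × (200 − 80)/365.25 = 118.275°.
sin δ = sin 23.44° × sin 118.275° = 0.35033, so δ = +20.507°.
cos h₀ = −tan(-12.5°) tan(+20.507°) = 0.0829, h₀ = 1.4878 rad.
Bracket: h₀ sin ϕ sin δ + cos ϕ cos δ sin h₀ = 1.4878×-0.21644×0.35033 + 0.97630×0.93663×0.99656 = -0.112813 + 0.911286 = 0.798473.
Q̄ = (S_0/π) × [bracket] = (1361/π) × 0.798473 = 345.9 W/m².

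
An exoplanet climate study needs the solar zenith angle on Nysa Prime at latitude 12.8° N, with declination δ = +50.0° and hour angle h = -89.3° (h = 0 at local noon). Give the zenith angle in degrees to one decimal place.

cos θ_z = sin φ sin δ + cos φ cos δ cos h = 0.169716 + 0.007658 = 0.177374.
θ_z = arccos(0.177374) = 79.8°.

θ_z = 79.8°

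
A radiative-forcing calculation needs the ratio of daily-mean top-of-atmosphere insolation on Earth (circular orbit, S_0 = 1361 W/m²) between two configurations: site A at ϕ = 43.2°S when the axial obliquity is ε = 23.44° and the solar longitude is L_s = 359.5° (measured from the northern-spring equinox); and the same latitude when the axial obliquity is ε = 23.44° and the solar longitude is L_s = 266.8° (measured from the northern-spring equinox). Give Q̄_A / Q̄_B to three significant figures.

— Configuration A (ϕ=-43.2°):
Solar declination: sin δ = sin ε · sin L_s = sin 23.44° × sin 359.5° = -0.00347, so δ = -0.199°.
cos h₀ = −tan(-43.2°) tan(-0.199°) = -0.0033, h₀ = 1.5741 rad.
Bracket: h₀ sin ϕ sin δ + cos ϕ cos δ sin h₀ = 1.5741×-0.68455×-0.00347 + 0.72897×0.99999×0.99999 = 0.003739 + 0.728955 = 0.732694.
Q̄ = (S_0/π) × [bracket] = (1361/π) × 0.732694 = 317.42 W/m².
— Configuration B (ϕ=-43.2°):
Solar declination: sin δ = sin ε · sin L_s = sin 23.44° × sin 266.8° = -0.39717, so δ = -23.401°.
cos h₀ = −tan(-43.2°) tan(-23.401°) = -0.4064, h₀ = 1.9893 rad.
Bracket: h₀ sin ϕ sin δ + cos ϕ cos δ sin h₀ = 1.9893×-0.68455×-0.39717 + 0.72897×0.91775×0.91370 = 0.540856 + 0.611276 = 1.152132.
Q̄ = (S_0/π) × [bracket] = (1361/π) × 1.152132 = 499.13 W/m².
Ratio Q̄_A / Q̄_B = 317.42 / 499.13 = 0.6359.

Q̄_A / Q̄_B ≈ 0.636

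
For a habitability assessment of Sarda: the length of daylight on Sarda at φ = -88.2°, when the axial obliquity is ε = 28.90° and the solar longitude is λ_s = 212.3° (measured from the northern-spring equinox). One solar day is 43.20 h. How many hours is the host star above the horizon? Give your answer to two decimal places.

43.20 h

Solar declination: sin δ = sin ε · sin λ_s = sin 28.90° × sin 212.3° = -0.25824, so δ = -14.966°.
Sunrise equation: cos H₀ = −tan φ · tan δ = -8.5060 ≤ −1, so the host star never sets (polar day) and H₀ = π.
Daylight = 2H₀/(2π) × 43.20 h = (3.1416/π) × 43.20 = 43.20 h.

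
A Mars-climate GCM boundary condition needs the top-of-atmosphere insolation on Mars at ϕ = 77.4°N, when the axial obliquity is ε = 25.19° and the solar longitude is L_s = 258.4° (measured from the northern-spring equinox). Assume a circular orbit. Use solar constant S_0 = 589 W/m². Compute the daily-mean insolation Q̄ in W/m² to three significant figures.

Solar declination: sin δ = sin ε · sin L_s = sin 25.19° × sin 258.4° = -0.41693, so δ = -24.641°.
cos h₀ = −tan(+77.4°) tan(-24.641°) = 2.0521 ≥ 1 ⇒ polar night, h₀ = 0 and Q̄ = 0.

Q̄ ≈ 0.00 W/m²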